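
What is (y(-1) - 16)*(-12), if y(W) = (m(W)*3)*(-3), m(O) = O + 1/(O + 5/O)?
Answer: 66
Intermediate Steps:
y(W) = -9*W*(6 + W²)/(5 + W²) (y(W) = ((W*(6 + W²)/(5 + W²))*3)*(-3) = (3*W*(6 + W²)/(5 + W²))*(-3) = -9*W*(6 + W²)/(5 + W²))
(y(-1) - 16)*(-12) = (-9*(-1)*(6 + (-1)²)/(5 + (-1)²) - 16)*(-12) = (-9*(-1)*(6 + 1)/(5 + 1) - 16)*(-12) = (-9*(-1)*7/6 - 16)*(-12) = (-9*(-1)*⅙*7 - 16)*(-12) = (21/2 - 16)*(-12) = -11/2*(-12) = 66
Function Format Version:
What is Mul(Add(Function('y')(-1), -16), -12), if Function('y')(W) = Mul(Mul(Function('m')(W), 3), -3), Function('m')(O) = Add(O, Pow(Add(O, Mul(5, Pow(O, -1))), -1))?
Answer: 66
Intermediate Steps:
Function('y')(W) = Mul(-9, W, Pow(Add(5, Pow(W, 2)), -1), Add(6, Pow(W, 2))) (Function('y')(W) = Mul(Mul(Mul(W, Pow(Add(5, Pow(W, 2)), -1), Add(6, Pow(W, 2))), 3), -3) = Mul(Mul(3, W, Pow(Add(5, Pow(W, 2)), -1), Add(6, Pow(W, 2))), -3) = Mul(-9, W, Pow(Add(5, Pow(W, 2)), -1), Add(6, Pow(W, 2))))
Mul(Add(Function('y')(-1), -16), -12) = Mul(Add(Mul(-9, -1, Pow(Add(5, Pow(-1, 2)), -1), Add(6, Pow(-1, 2))), -16), -12) = Mul(Add(Mul(-9, -1, Pow(Add(5, 1), -1), Add(6, 1)), -16), -12) = Mul(Add(Mul(-9, -1, Pow(6, -1), 7), -16), -12) = Mul(Add(Mul(-9, -1, Rational(1, 6), 7), -16), -12) = Mul(Add(Rational(21, 2), -16), -12) = Mul(Rational(-11, 2), -12) = 66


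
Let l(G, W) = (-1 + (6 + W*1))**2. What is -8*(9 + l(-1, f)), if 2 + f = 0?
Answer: -144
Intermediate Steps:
f = -2 (f = -2 + 0 = -2)
l(G, W) = (5 + W)**2 (l(G, W) = (-1 + (6 + W))**2 = (5 + W)**2)
-8*(9 + l(-1, f)) = -8*(9 + (5 - 2)**2) = -8*(9 + 3**2) = -8*(9 + 9) = -8*18 = -144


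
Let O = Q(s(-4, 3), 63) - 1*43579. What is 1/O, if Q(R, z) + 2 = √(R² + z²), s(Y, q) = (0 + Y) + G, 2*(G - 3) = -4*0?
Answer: -43581/1899299591 - √3970/1899299591 ≈ -2.2979e-5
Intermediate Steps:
G = 3 (G = 3 + (-4*0)/2 = 3 + (½)*0 = 3 + 0 = 3)
s(Y, q) = 3 + Y (s(Y, q) = (0 + Y) + 3 = Y + 3 = 3 + Y)
Q(R, z) = -2 + √(R² + z²)
O = -43581 + √3970 (O = (-2 + √((3 - 4)² + 63²)) - 1*43579 = (-2 + √((-1)² + 3969)) - 43579 = (-2 + √(1 + 3969)) - 43579 = (-2 + √3970) - 43579 = -43581 + √3970 ≈ -43518.)
1/O = 1/(-43581 + √3970)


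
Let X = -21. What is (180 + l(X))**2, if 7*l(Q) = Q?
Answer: 31329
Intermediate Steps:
l(Q) = Q/7
(180 + l(X))**2 = (180 + (1/7)*(-21))**2 = (180 - 3)**2 = 177**2 = 31329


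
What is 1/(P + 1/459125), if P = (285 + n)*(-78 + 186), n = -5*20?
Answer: 459125/9173317501 ≈ 5.0050e-5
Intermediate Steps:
n = -100
P = 19980 (P = (285 - 100)*(-78 + 186) = 185*108 = 19980)
1/(P + 1/459125) = 1/(19980 + 1/459125) = 1/(9173317501/459125) = 459125/9173317501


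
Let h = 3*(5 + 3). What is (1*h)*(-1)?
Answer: -24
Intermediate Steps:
h = 24 (h = 3*8 = 24)
(1*h)*(-1) = (1*24)*(-1) = 24*(-1) = -24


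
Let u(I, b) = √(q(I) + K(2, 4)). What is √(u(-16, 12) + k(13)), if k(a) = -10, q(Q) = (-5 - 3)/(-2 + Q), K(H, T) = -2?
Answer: √(-90 + 3*I*√14)/3 ≈ 0.19682 + 3.1684*I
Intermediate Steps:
q(Q) = -8/(-2 + Q)
u(I, b) = √(-2 - 8/(-2 + I)) (u(I, b) = √(-8/(-2 + I) - 2) = √(-2 - 8/(-2 + I)))
√(u(-16, 12) + k(13)) = √(√2*√((-2 - 1*(-16))/(-2 - 16)) - 10) = √(√2*√((-2 + 16)/(-18)) - 10) = √(√2*√(-1/18*14) - 10) = √(√2*√(-7/9) - 10) = √(√2*(I*√7/3) - 10) = √(I*√14/3 - 10) = √(-10 + I*√14/3)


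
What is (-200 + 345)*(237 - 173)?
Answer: 9280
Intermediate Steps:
(-200 + 345)*(237 - 173) = 145*64 = 9280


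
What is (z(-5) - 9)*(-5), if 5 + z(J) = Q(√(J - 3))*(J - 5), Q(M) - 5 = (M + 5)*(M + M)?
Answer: -480 + 1000*I*√2 ≈ -480.0 + 1414.2*I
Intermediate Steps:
Q(M) = 5 + 2*M*(5 + M) (Q(M) = 5 + (M + 5)*(M + M) = 5 + (5 + M)*(2*M) = 5 + 2*M*(5 + M))
z(J) = -5 + (-5 + J)*(-1 + 2*J + 10*√(-3 + J)) (z(J) = -5 + (5 + 2*(√(J - 3))² + 10*√(J - 3))*(J - 5) = -5 + (5 + 2*(√(-3 + J))² + 10*√(-3 + J))*(-5 + J) = -5 + (5 + 2*(-3 + J) + 10*√(-3 + J))*(-5 + J) = -5 + (5 + (-6 + 2*J) + 10*√(-3 + J))*(-5 + J) = -5 + (-1 + 2*J + 10*√(-3 + J))*(-5 + J) = -5 + (-5 + J)*(-1 + 2*J + 10*√(-3 + J)))
(z(-5) - 9)*(-5) = ((-50*√(-3 - 5) - 10*(-5) - 5*(-1 + 2*(-5) + 10*√(-3 - 5))) - 9)*(-5) = ((-100*I*√2 + 50 - 5*(-1 - 10 + 10*√(-8))) - 9)*(-5) = ((-100*I*√2 + 50 - 5*(-1 - 10 + 10*(2*I*√2))) - 9)*(-5) = ((-100*I*√2 + 50 - 5*(-1 - 10 + 20*I*√2)) - 9)*(-5) = ((-100*I*√2 + 50 - 5*(-11 + 20*I*√2)) - 9)*(-5) = ((-100*I*√2 + 50 + (55 - 100*I*√2)) - 9)*(-5) = ((105 - 200*I*√2) - 9)*(-5) = (96 - 200*I*√2)*(-5) = -480 + 1000*I*√2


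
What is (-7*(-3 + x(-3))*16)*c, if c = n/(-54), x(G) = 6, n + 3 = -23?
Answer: -1456/9 ≈ -161.78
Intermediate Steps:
n = -26 (n = -3 - 23 = -26)
c = 13/27 (c = -26/(-54) = -26*(-1/54) = 13/27 ≈ 0.48148)
(-7*(-3 + x(-3))*16)*c = (-7*(-3 + 6)*16)*(13/27) = (-7*3*16)*(13/27) = -21*16*(13/27) = -336*13/27 = -1456/9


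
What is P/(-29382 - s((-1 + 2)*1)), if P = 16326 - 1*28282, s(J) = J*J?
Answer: 11956/29383 ≈ 0.40690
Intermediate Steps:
s(J) = J²
P = -11956 (P = 16326 - 28282 = -11956)
P/(-29382 - s((-1 + 2)*1)) = -11956/(-29382 - ((-1 + 2)*1)²) = -11956/(-29382 - (1*1)²) = -11956/(-29382 - 1*1²) = -11956/(-29382 - 1*1) = -11956/(-29382 - 1) = -11956/(-29383) = -11956*(-1/29383) = 11956/29383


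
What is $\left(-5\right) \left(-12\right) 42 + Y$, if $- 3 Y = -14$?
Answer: $\frac{7574}{3} \approx 2524.7$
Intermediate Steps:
$Y = \frac{14}{3}$ ($Y = \left(- \frac{1}{3}\right) \left(-14\right) = \frac{14}{3} \approx 4.6667$)
$\left(-5\right) \left(-12\right) 42 + Y = \left(-5\right) \left(-12\right) 42 + \frac{14}{3} = 60 \cdot 42 + \frac{14}{3} = 2520 + \frac{14}{3} = \frac{7574}{3}$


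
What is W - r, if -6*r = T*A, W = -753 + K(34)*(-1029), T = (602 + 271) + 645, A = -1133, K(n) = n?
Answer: -322388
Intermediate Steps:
T = 1518 (T = 873 + 645 = 1518)
W = -35739 (W = -753 + 34*(-1029) = -753 - 34986 = -35739)
r = 286649 (r = -253*(-1133) = -1/6*(-1719894) = 286649)
W - r = -35739 - 1*286649 = -35739 - 286649 = -322388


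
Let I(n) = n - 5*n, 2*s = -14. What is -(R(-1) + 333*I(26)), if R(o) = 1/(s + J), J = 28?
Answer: 727271/21 ≈ 34632.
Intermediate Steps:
s = -7 (s = (1/2)*(-14) = -7)
I(n) = -4*n
R(o) = 1/21 (R(o) = 1/(-7 + 28) = 1/21)
-(R(-1) + 333*I(26)) = -(1/21 + 333*(-4*26)) = -(1/21 + 333*(-104)) = -(1/21 - 34632) = -1*(-727271/21) = 727271/21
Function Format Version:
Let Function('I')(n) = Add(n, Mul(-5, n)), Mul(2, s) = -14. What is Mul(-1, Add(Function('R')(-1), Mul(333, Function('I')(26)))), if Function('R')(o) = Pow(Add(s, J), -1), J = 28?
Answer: Rational(727271, 21) ≈ 34632.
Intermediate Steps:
s = -7 (s = Mul(Rational(1, 2), -14) = -7)
Function('I')(n) = Mul(-4, n)
Function('R')(o) = Rational(1, 21) (Function('R')(o) = Pow(Add(-7, 28), -1) = Pow(21, -1) = Rational(1, 21))
Mul(-1, Add(Function('R')(-1), Mul(333, Function('I')(26)))) = Mul(-1, Add(Rational(1, 21), Mul(333, Mul(-4, 26)))) = Mul(-1, Add(Rational(1, 21), Mul(333, -104))) = Mul(-1, Add(Rational(1, 21), -34632)) = Mul(-1, Rational(-727271, 21)) = Rational(727271, 21)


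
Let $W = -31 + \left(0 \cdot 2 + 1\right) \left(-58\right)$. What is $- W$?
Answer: $89$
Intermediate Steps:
$W = -89$ ($W = -31 + \left(0 + 1\right) \left(-58\right) = -31 + 1 \left(-58\right) = -31 - 58 = -89$)
$- W = \left(-1\right) \left(-89\right) = 89$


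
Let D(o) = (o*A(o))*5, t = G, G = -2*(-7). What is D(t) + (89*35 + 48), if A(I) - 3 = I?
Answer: 4353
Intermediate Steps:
A(I) = 3 + I
G = 14
t = 14
D(o) = 5*o*(3 + o) (D(o) = (o*(3 + o))*5 = 5*o*(3 + o))
D(t) + (89*35 + 48) = 5*14*(3 + 14) + (89*35 + 48) = 5*14*17 + (3115 + 48) = 1190 + 3163 = 4353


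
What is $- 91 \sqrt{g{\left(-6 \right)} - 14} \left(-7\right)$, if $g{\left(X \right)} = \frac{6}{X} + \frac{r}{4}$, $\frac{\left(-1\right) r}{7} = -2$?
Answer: $\frac{637 i \sqrt{46}}{2} \approx 2160.2 i$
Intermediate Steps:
$r = 14$ ($r = \left(-7\right) \left(-2\right) = 14$)
$g{\left(X \right)} = \frac{7}{2} + \frac{6}{X}$ ($g{\left(X \right)} = \frac{6}{X} + \frac{14}{4} = \frac{6}{X} + 14 \cdot \frac{1}{4} = \frac{6}{X} + \frac{7}{2} = \frac{7}{2} + \frac{6}{X}$)
$- 91 \sqrt{g{\left(-6 \right)} - 14} \left(-7\right) = - 91 \sqrt{\left(\frac{7}{2} + \frac{6}{-6}\right) - 14} \left(-7\right) = - 91 \sqrt{\left(\frac{7}{2} + 6 \left(- \frac{1}{6}\right)\right) - 14} \left(-7\right) = - 91 \sqrt{\left(\frac{7}{2} - 1\right) - 14} \left(-7\right) = - 91 \sqrt{\frac{5}{2} - 14} \left(-7\right) = - 91 \sqrt{- \frac{23}{2}} \left(-7\right) = - 91 \frac{i \sqrt{46}}{2} \left(-7\right) = - \frac{91 i \sqrt{46}}{2} \left(-7\right) = \frac{637 i \sqrt{46}}{2}$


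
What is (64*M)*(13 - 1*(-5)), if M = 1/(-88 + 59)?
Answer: -1152/29 ≈ -39.724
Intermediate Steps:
M = -1/29 (M = 1/(-29) = -1/29 ≈ -0.034483)
(64*M)*(13 - 1*(-5)) = (64*(-1/29))*(13 - 1*(-5)) = -64*(13 + 5)/29 = -64/29*18 = -1152/29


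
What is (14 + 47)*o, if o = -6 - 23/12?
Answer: -5795/12 ≈ -482.92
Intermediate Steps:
o = -95/12 (o = -6 - 23/12 = -95/12 ≈ -7.9167)
(14 + 47)*o = (14 + 47)*(-95/12) = 61*(-95/12) = -5795/12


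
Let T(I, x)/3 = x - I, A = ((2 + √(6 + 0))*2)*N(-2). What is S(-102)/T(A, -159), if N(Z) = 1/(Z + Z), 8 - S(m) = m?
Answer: -6952/29955 - 22*√6/29955 ≈ -0.23388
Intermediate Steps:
S(m) = 8 - m
N(Z) = 1/(2*Z)
A = -1 - √6/2 (A = ((2 + √(6 + 0))*2)*((½)/(-2)) = ((2 + √6)*2)*((½)*(-½)) = (4 + 2*√6)*(-¼) = -1 - √6/2 ≈ -2.2247)
T(I, x) = -3*I + 3*x (T(I, x) = 3*(x - I) = -3*I + 3*x)
S(-102)/T(A, -159) = (8 - 1*(-102))/(-3*(-1 - √6/2) + 3*(-159)) = (8 + 102)/((3 + 3*√6/2) - 477) = 110/(-474 + 3*√6/2)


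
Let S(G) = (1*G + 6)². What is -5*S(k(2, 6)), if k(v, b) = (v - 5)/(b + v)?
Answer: -10125/64 ≈ -158.20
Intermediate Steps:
k(v, b) = (-5 + v)/(b + v)
S(G) = (6 + G)² (S(G) = (G + 6)² = (6 + G)²)
-5*S(k(2, 6)) = -5*(6 + (-5 + 2)/(6 + 2))² = -5*(6 - 3/8)² = -5*(45/8)² = -5*2025/64 = -1*10125/64 = -10125/64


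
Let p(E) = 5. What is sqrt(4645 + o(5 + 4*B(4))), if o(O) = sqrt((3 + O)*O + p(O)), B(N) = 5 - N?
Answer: sqrt(4645 + sqrt(113)) ≈ 68.232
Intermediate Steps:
o(O) = sqrt(5 + O*(3 + O)) (o(O) = sqrt((3 + O)*O + 5) = sqrt(O*(3 + O) + 5) = sqrt(5 + O*(3 + O)))
sqrt(4645 + o(5 + 4*B(4))) = sqrt(4645 + sqrt(5 + (5 + 4*(5 - 1*4))**2 + 3*(5 + 4*(5 - 1*4)))) = sqrt(4645 + sqrt(5 + (5 + 4*(5 - 4))**2 + 3*(5 + 4*(5 - 4)))) = sqrt(4645 + sqrt(5 + (5 + 4*1)**2 + 3*(5 + 4*1))) = sqrt(4645 + sqrt(5 + (5 + 4)**2 + 3*(5 + 4))) = sqrt(4645 + sqrt(5 + 9**2 + 3*9)) = sqrt(4645 + sqrt(5 + 81 + 27)) = sqrt(4645 + sqrt(113))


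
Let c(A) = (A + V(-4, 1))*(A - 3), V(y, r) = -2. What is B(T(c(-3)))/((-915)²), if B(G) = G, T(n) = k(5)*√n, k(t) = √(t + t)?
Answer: 2*√3/167445 ≈ 2.0688e-5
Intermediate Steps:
k(t) = √2*√t (k(t) = √(2*t) = √2*√t)
c(A) = (-3 + A)*(-2 + A) (c(A) = (A - 2)*(A - 3) = (-2 + A)*(-3 + A) = (-3 + A)*(-2 + A))
T(n) = √10*√n (T(n) = (√2*√5)*√n = √10*√n)
B(T(c(-3)))/((-915)²) = (√10*√(6 + (-3)² - 5*(-3)))/((-915)²) = (√10*√(6 + 9 + 15))/837225 = (√10*√30)*(1/837225) = (10*√3)*(1/837225) = 2*√3/167445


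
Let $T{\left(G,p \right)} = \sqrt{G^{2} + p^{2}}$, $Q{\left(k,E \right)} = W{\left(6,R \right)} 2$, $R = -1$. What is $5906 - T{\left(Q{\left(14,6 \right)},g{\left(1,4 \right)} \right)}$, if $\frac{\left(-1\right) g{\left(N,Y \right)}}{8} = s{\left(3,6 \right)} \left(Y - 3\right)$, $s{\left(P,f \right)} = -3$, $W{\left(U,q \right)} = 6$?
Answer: $5906 - 12 \sqrt{5} \approx 5879.2$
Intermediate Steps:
$g{\left(N,Y \right)} = -72 + 24 Y$ ($g{\left(N,Y \right)} = - 8 \left(- 3 \left(Y - 3\right)\right) = - 8 \left(- 3 \left(-3 + Y\right)\right) = - 8 \left(9 - 3 Y\right) = -72 + 24 Y$)
$Q{\left(k,E \right)} = 12$ ($Q{\left(k,E \right)} = 6 \cdot 2 = 12$)
$5906 - T{\left(Q{\left(14,6 \right)},g{\left(1,4 \right)} \right)} = 5906 - \sqrt{12^{2} + \left(-72 + 24 \cdot 4\right)^{2}} = 5906 - \sqrt{144 + \left(-72 + 96\right)^{2}} = 5906 - \sqrt{144 + 24^{2}} = 5906 - \sqrt{144 + 576} = 5906 - \sqrt{720} = 5906 - 12 \sqrt{5}$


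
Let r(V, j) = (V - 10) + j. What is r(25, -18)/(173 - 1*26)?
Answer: -1/49 ≈ -0.020408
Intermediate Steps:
r(V, j) = -10 + V + j (r(V, j) = (-10 + V) + j = -10 + V + j)
r(25, -18)/(173 - 1*26) = (-10 + 25 - 18)/(173 - 1*26) = -3/(173 - 26) = -3/147 = -3*1/147 = -1/49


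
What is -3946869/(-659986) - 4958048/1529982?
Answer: 1383198129515/504883350126 ≈ 2.7396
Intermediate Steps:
-3946869/(-659986) - 4958048/1529982 = -3946869*(-1/659986) - 4958048*1/1529982 = 3946869/659986 - 2479024/764991 = 1383198129515/504883350126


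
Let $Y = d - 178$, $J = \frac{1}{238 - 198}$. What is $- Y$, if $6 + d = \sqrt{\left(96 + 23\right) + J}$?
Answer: $184 - \frac{69 \sqrt{10}}{20} \approx 173.09$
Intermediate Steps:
$J = \frac{1}{40} \approx 0.025$
$d = -6 + \frac{69 \sqrt{10}}{20}$ ($d = -6 + \sqrt{\left(96 + 23\right) + \frac{1}{40}} = -6 + \sqrt{119 + \frac{1}{40}} = -6 + \sqrt{\frac{4761}{40}} = -6 + \frac{69 \sqrt{10}}{20} \approx 4.9099$)
$Y = -184 + \frac{69 \sqrt{10}}{20}$ ($Y = \left(-6 + \frac{69 \sqrt{10}}{20}\right) - 178 = -184 + \frac{69 \sqrt{10}}{20} \approx -173.09$)
$- Y = - (-184 + \frac{69 \sqrt{10}}{20}) = 184 - \frac{69 \sqrt{10}}{20}$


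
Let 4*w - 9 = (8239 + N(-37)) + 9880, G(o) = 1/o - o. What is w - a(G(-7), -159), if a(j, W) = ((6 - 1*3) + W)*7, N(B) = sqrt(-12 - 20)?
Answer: 5624 + I*sqrt(2) ≈ 5624.0 + 1.4142*I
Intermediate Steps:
N(B) = 4*I*sqrt(2) (N(B) = sqrt(-32) = 4*I*sqrt(2))
G(o) = 1/o - o
a(j, W) = 21 + 7*W (a(j, W) = ((6 - 3) + W)*7 = (3 + W)*7 = 21 + 7*W)
w = 4532 + I*sqrt(2) (w = 9/4 + ((8239 + 4*I*sqrt(2)) + 9880)/4 = 9/4 + (18119 + 4*I*sqrt(2))/4 = 9/4 + (18119/4 + I*sqrt(2)) = 4532 + I*sqrt(2) ≈ 4532.0 + 1.4142*I)
w - a(G(-7), -159) = (4532 + I*sqrt(2)) - (21 + 7*(-159)) = (4532 + I*sqrt(2)) - (21 - 1113) = (4532 + I*sqrt(2)) - 1*(-1092) = (4532 + I*sqrt(2)) + 1092 = 5624 + I*sqrt(2)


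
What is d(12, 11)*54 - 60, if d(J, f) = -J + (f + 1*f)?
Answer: 480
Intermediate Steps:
d(J, f) = -J + 2*f (d(J, f) = -J + (f + f) = -J + 2*f)
d(12, 11)*54 - 60 = (-1*12 + 2*11)*54 - 60 = (-12 + 22)*54 - 60 = 10*54 - 60 = 540 - 60 = 480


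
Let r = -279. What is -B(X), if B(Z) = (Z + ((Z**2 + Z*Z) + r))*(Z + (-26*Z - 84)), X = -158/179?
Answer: -98862653198/5735339 ≈ -17237.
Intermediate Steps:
X = -158/179 (X = -158*1/179 = -158/179 ≈ -0.88268)
B(Z) = (-84 - 25*Z)*(-279 + Z + 2*Z**2) (B(Z) = (Z + ((Z**2 + Z*Z) - 279))*(Z + (-26*Z - 84)) = (Z + ((Z**2 + Z**2) - 279))*(Z + (-84 - 26*Z)) = (Z + (2*Z**2 - 279))*(-84 - 25*Z) = (Z + (-279 + 2*Z**2))*(-84 - 25*Z) = (-279 + Z + 2*Z**2)*(-84 - 25*Z) = (-84 - 25*Z)*(-279 + Z + 2*Z**2))
-B(X) = -(23436 - 193*(-158/179)**2 - 50*(-158/179)**3 + 6891*(-158/179)) = -(23436 - 193*24964/32041 - 50*(-3944312/5735339) - 1088778/179) = -(23436 - 4818052/32041 + 197215600/5735339 - 1088778/179) = -1*98862653198/5735339 = -98862653198/5735339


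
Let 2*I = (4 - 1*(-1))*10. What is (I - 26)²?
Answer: 1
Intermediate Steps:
I = 25 (I = ((4 - 1*(-1))*10)/2 = ((4 + 1)*10)/2 = (5*10)/2 = (½)*50 = 25)
(I - 26)² = (25 - 26)² = (-1)² = 1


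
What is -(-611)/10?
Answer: 611/10 ≈ 61.100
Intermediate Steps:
-(-611)/10 = -47*(-13/10) = 611/10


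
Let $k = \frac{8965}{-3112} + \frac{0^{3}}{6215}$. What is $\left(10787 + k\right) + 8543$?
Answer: $\frac{60145995}{3112} \approx 19327.0$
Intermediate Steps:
$k = - \frac{8965}{3112}$ ($k = 8965 \left(- \frac{1}{3112}\right) + 0 \cdot \frac{1}{6215} = - \frac{8965}{3112} + 0 = - \frac{8965}{3112} \approx -2.8808$)
$\left(10787 + k\right) + 8543 = \left(10787 - \frac{8965}{3112}\right) + 8543 = \frac{33560179}{3112} + 8543 = \frac{60145995}{3112}$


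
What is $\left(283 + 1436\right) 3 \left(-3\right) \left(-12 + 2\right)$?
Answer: $154710$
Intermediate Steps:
$\left(283 + 1436\right) 3 \left(-3\right) \left(-12 + 2\right) = 1719 \left(\left(-9\right) \left(-10\right)\right) = 1719 \cdot 90 = 154710$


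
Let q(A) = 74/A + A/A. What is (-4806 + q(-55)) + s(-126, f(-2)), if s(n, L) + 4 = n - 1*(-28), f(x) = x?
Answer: -269959/55 ≈ -4908.3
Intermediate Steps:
s(n, L) = 24 + n (s(n, L) = -4 + (n - 1*(-28)) = -4 + (n + 28) = -4 + (28 + n) = 24 + n)
q(A) = 1 + 74/A (q(A) = 74/A + 1 = 1 + 74/A)
(-4806 + q(-55)) + s(-126, f(-2)) = (-4806 + (74 - 55)/(-55)) + (24 - 126) = (-4806 - 1/55*19) - 102 = (-4806 - 19/55) - 102 = -264349/55 - 102 = -269959/55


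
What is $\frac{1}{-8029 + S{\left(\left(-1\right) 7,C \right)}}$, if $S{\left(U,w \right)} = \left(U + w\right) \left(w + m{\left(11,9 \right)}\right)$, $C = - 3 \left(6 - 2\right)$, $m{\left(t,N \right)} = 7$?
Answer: $- \frac{1}{7934} \approx -0.00012604$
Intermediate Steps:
$C = -12$ ($C = \left(-3\right) 4 = -12$)
$S{\left(U,w \right)} = \left(7 + w\right) \left(U + w\right)$ ($S{\left(U,w \right)} = \left(U + w\right) \left(w + 7\right) = \left(U + w\right) \left(7 + w\right) = \left(7 + w\right) \left(U + w\right)$)
$\frac{1}{-8029 + S{\left(\left(-1\right) 7,C \right)}} = \frac{1}{-8029 + \left(\left(-12\right)^{2} + 7 \left(\left(-1\right) 7\right) + 7 \left(-12\right) + \left(-1\right) 7 \left(-12\right)\right)} = \frac{1}{-8029 + \left(144 + 7 \left(-7\right) - 84 - -84\right)} = \frac{1}{-8029 + \left(144 - 49 - 84 + 84\right)} = \frac{1}{-8029 + 95} = \frac{1}{-7934} = - \frac{1}{7934}$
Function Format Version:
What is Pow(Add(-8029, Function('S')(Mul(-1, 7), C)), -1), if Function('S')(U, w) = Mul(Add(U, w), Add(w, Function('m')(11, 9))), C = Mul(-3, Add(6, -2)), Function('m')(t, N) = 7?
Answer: Rational(-1, 7934) ≈ -0.00012604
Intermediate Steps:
C = -12 (C = Mul(-3, 4) = -12)
Function('S')(U, w) = Mul(Add(7, w), Add(U, w)) (Function('S')(U, w) = Mul(Add(U, w), Add(w, 7)) = Mul(Add(U, w), Add(7, w)) = Mul(Add(7, w), Add(U, w)))
Pow(Add(-8029, Function('S')(Mul(-1, 7), C)), -1) = Pow(Add(-8029, Add(Pow(-12, 2), Mul(7, Mul(-1, 7)), Mul(7, -12), Mul(Mul(-1, 7), -12))), -1) = Pow(Add(-8029, Add(144, Mul(7, -7), -84, Mul(-7, -12))), -1) = Pow(Add(-8029, Add(144, -49, -84, 84)), -1) = Pow(Add(-8029, 95), -1) = Pow(-7934, -1) = Rational(-1, 7934)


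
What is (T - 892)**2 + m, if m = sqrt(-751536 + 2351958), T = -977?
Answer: 3493161 + sqrt(1600422) ≈ 3.4944e+6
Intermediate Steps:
m = sqrt(1600422) ≈ 1265.1
(T - 892)**2 + m = (-977 - 892)**2 + sqrt(1600422) = (-1869)**2 + sqrt(1600422) = 3493161 + sqrt(1600422)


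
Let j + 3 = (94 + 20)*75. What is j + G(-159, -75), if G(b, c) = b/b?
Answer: 8548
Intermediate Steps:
G(b, c) = 1
j = 8547 (j = -3 + (94 + 20)*75 = -3 + 114*75 = -3 + 8550 = 8547)
j + G(-159, -75) = 8547 + 1 = 8548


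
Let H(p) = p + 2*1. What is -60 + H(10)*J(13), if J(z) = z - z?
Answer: -60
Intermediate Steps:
H(p) = 2 + p (H(p) = p + 2 = 2 + p)
J(z) = 0
-60 + H(10)*J(13) = -60 + (2 + 10)*0 = -60 + 12*0 = -60 + 0 = -60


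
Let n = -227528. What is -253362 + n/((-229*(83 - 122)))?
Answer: -2263003550/8931 ≈ -2.5339e+5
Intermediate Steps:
-253362 + n/((-229*(83 - 122))) = -253362 - 227528*(-1/(229*(83 - 122))) = -253362 - 227528/((-229*(-39))) = -253362 - 227528/8931 = -2263003550/8931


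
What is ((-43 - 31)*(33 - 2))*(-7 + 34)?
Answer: -61938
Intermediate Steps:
((-43 - 31)*(33 - 2))*(-7 + 34) = -74*31*27 = -2294*27 = -61938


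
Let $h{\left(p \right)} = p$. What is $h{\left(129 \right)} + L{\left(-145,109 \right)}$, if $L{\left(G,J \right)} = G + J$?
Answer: $93$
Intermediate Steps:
$h{\left(129 \right)} + L{\left(-145,109 \right)} = 129 + \left(-145 + 109\right) = 129 - 36 = 93$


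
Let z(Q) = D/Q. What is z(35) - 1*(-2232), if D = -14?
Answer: 11158/5 ≈ 2231.6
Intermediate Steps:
z(Q) = -14/Q
z(35) - 1*(-2232) = -14/35 - 1*(-2232) = -14*1/35 + 2232 = -⅖ + 2232 = 11158/5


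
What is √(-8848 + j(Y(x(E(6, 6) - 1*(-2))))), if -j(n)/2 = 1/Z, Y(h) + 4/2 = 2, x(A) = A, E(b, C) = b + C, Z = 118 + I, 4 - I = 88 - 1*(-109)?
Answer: I*√1990794/15 ≈ 94.064*I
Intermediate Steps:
I = -193 (I = 4 - (88 - 1*(-109)) = 4 - (88 + 109) = 4 - 1*197 = 4 - 197 = -193)
Z = -75 (Z = 118 - 193 = -75)
E(b, C) = C + b
Y(h) = 0 (Y(h) = -2 + 2 = 0)
j(n) = 2/75 (j(n) = -2/(-75) = -2*(-1/75) = 2/75)
√(-8848 + j(Y(x(E(6, 6) - 1*(-2))))) = √(-8848 + 2/75) = √(-663598/75) = I*√1990794/15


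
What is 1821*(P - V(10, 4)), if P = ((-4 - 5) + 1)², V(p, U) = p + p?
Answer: 80124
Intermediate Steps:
V(p, U) = 2*p
P = 64 (P = (-9 + 1)² = (-8)² = 64)
1821*(P - V(10, 4)) = 1821*(64 - 2*10) = 1821*(64 - 1*20) = 1821*(64 - 20) = 1821*44 = 80124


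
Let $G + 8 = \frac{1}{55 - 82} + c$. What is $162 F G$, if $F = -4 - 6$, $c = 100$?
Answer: $-148980$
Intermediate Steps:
$F = -10$ ($F = -4 - 6 = -10$)
$G = \frac{2483}{27}$ ($G = -8 + \left(\frac{1}{55 - 82} + 100\right) = -8 + \left(\frac{1}{-27} + 100\right) = -8 + \left(- \frac{1}{27} + 100\right) = -8 + \frac{2699}{27} = \frac{2483}{27} \approx 91.963$)
$162 F G = 162 \left(-10\right) \frac{2483}{27} = \left(-1620\right) \frac{2483}{27} = -148980$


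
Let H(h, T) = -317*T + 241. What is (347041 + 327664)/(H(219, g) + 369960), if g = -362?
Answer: 5867/4217 ≈ 1.3913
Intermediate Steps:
H(h, T) = 241 - 317*T
(347041 + 327664)/(H(219, g) + 369960) = (347041 + 327664)/((241 - 317*(-362)) + 369960) = 674705/((241 + 114754) + 369960) = 674705/(114995 + 369960) = 674705/484955 = 674705*(1/484955) = 5867/4217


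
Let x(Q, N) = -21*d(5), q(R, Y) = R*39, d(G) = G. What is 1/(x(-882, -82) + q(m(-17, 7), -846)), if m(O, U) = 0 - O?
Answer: 1/558 ≈ 0.0017921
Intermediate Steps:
m(O, U) = -O
q(R, Y) = 39*R
x(Q, N) = -105 (x(Q, N) = -21*5 = -105)
1/(x(-882, -82) + q(m(-17, 7), -846)) = 1/(-105 + 39*(-1*(-17))) = 1/(-105 + 39*17) = 1/(-105 + 663) = 1/558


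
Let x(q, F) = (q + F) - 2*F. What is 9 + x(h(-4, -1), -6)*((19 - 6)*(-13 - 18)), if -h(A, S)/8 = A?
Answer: -15305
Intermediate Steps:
h(A, S) = -8*A
x(q, F) = q - F (x(q, F) = (F + q) - 2*F = q - F)
9 + x(h(-4, -1), -6)*((19 - 6)*(-13 - 18)) = 9 + (-8*(-4) - 1*(-6))*((19 - 6)*(-13 - 18)) = 9 + (32 + 6)*(13*(-31)) = 9 + 38*(-403) = 9 - 15314 = -15305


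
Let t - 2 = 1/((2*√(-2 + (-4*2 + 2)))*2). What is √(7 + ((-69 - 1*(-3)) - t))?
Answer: √(-976 + I*√2)/4 ≈ 0.0056585 + 7.8102*I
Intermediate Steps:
t = 2 - I*√2/16 (t = 2 + 1/((2*√(-2 + (-4*2 + 2)))*2) = 2 + 1/((2*√(-2 + (-8 + 2)))*2) = 2 + 1/((2*√(-2 - 6))*2) = 2 + 1/((2*√(-8))*2) = 2 + 1/((2*(2*I*√2))*2) = 2 + 1/((4*I*√2)*2) = 2 + 1/(8*I*√2) = 2 - I*√2/16 ≈ 2.0 - 0.088388*I)
√(7 + ((-69 - 1*(-3)) - t)) = √(7 + ((-69 - 1*(-3)) - (2 - I*√2/16))) = √(7 + ((-69 + 3) + (-2 + I*√2/16))) = √(7 + (-66 + (-2 + I*√2/16))) = √(7 + (-68 + I*√2/16)) = √(-61 + I*√2/16)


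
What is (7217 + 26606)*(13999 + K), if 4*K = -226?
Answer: 943154355/2 ≈ 4.7158e+8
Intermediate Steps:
K = -113/2 (K = (¼)*(-226) = -113/2 ≈ -56.500)
(7217 + 26606)*(13999 + K) = (7217 + 26606)*(13999 - 113/2) = 33823*(27885/2) = 943154355/2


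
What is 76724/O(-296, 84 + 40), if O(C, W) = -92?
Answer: -19181/23 ≈ -833.96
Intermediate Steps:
76724/O(-296, 84 + 40) = 76724/(-92) = 76724*(-1/92) = -19181/23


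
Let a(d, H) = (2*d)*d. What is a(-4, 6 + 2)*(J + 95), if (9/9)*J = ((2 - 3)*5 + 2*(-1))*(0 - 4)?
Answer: 3936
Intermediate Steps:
a(d, H) = 2*d²
J = 28 (J = ((2 - 3)*5 + 2*(-1))*(0 - 4) = (-1*5 - 2)*(-4) = (-5 - 2)*(-4) = -7*(-4) = 28)
a(-4, 6 + 2)*(J + 95) = (2*(-4)²)*(28 + 95) = (2*16)*123 = 32*123 = 3936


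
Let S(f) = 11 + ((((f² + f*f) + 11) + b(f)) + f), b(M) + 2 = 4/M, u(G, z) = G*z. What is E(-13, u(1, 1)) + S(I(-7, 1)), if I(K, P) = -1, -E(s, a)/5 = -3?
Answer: 32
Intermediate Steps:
E(s, a) = 15 (E(s, a) = -5*(-3) = 15)
b(M) = -2 + 4/M
S(f) = 20 + f + 2*f² + 4/f (S(f) = 11 + ((((f² + f*f) + 11) + (-2 + 4/f)) + f) = 11 + ((((f² + f²) + 11) + (-2 + 4/f)) + f) = 11 + (((2*f² + 11) + (-2 + 4/f)) + f) = 11 + (((11 + 2*f²) + (-2 + 4/f)) + f) = 11 + ((9 + 2*f² + 4/f) + f) = 11 + (9 + f + 2*f² + 4/f) = 20 + f + 2*f² + 4/f)
E(-13, u(1, 1)) + S(I(-7, 1)) = 15 + (20 - 1 + 2*(-1)² + 4/(-1)) = 15 + (20 - 1 + 2*1 + 4*(-1)) = 15 + (20 - 1 + 2 - 4) = 15 + 17 = 32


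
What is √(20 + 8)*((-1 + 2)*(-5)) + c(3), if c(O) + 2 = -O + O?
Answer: -2 - 10*√7 ≈ -28.458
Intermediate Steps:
c(O) = -2 (c(O) = -2 + (-O + O) = -2 + 0 = -2)
√(20 + 8)*((-1 + 2)*(-5)) + c(3) = √(20 + 8)*((-1 + 2)*(-5)) - 2 = √28*(1*(-5)) - 2 = (2*√7)*(-5) - 2 = -10*√7 - 2 = -2 - 10*√7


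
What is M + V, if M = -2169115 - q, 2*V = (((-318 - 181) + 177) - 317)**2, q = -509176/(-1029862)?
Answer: -2023632480455/1029862 ≈ -1.9650e+6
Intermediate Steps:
q = 254588/514931 (q = -509176*(-1/1029862) = 254588/514931 ≈ 0.49441)
V = 408321/2 (V = (((-318 - 181) + 177) - 317)**2/2 = ((-499 + 177) - 317)**2/2 = (-322 - 317)**2/2 = (1/2)*(-639)**2 = (1/2)*408321 = 408321/2 ≈ 2.0416e+5)
M = -1116944810653/514931 (M = -2169115 - 1*254588/514931 = -2169115 - 254588/514931 = -1116944810653/514931 ≈ -2.1691e+6)
M + V = -1116944810653/514931 + 408321/2 = -2023632480455/1029862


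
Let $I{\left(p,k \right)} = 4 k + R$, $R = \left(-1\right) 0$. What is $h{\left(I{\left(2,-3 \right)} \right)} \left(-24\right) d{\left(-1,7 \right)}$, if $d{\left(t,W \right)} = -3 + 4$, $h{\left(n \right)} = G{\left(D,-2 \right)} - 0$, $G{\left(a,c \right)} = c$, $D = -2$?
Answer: $48$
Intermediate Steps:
$R = 0$
$I{\left(p,k \right)} = 4 k$ ($I{\left(p,k \right)} = 4 k + 0 = 4 k$)
$h{\left(n \right)} = -2$ ($h{\left(n \right)} = -2 - 0 = -2 + 0 = -2$)
$d{\left(t,W \right)} = 1$
$h{\left(I{\left(2,-3 \right)} \right)} \left(-24\right) d{\left(-1,7 \right)} = \left(-2\right) \left(-24\right) 1 = 48 \cdot 1 = 48$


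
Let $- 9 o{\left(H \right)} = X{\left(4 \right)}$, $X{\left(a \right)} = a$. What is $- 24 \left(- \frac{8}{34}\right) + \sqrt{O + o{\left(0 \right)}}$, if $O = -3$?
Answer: $\frac{96}{17} + \frac{i \sqrt{31}}{3} \approx 5.6471 + 1.8559 i$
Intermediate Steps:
$o{\left(H \right)} = - \frac{4}{9}$ ($o{\left(H \right)} = \left(- \frac{1}{9}\right) 4 = - \frac{4}{9}$)
$- 24 \left(- \frac{8}{34}\right) + \sqrt{O + o{\left(0 \right)}} = - 24 \left(- \frac{8}{34}\right) + \sqrt{-3 - \frac{4}{9}} = - 24 \left(\left(-8\right) \frac{1}{34}\right) + \sqrt{- \frac{31}{9}} = \left(-24\right) \left(- \frac{4}{17}\right) + \frac{i \sqrt{31}}{3} = \frac{96}{17} + \frac{i \sqrt{31}}{3}$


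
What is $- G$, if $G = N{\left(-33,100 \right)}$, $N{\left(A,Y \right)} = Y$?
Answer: $-100$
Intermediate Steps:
$G = 100$
$- G = \left(-1\right) 100 = -100$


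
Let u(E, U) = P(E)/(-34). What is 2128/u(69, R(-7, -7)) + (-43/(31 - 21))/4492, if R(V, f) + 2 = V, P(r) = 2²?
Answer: -812513003/44920 ≈ -18088.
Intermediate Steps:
P(r) = 4
R(V, f) = -2 + V
u(E, U) = -2/17 (u(E, U) = 4/(-34) = 4*(-1/34) = -2/17)
2128/u(69, R(-7, -7)) + (-43/(31 - 21))/4492 = 2128/(-2/17) + (-43/(31 - 21))/4492 = 2128*(-17/2) + (-43/10)*(1/4492) = -18088 + ((⅒)*(-43))*(1/4492) = -18088 - 43/10*1/4492 = -18088 - 43/44920 = -812513003/44920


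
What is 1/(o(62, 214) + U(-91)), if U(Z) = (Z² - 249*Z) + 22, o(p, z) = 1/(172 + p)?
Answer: 234/7245109 ≈ 3.2298e-5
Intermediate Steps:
U(Z) = 22 + Z² - 249*Z
1/(o(62, 214) + U(-91)) = 1/(1/(172 + 62) + (22 + (-91)² - 249*(-91))) = 1/(1/234 + (22 + 8281 + 22659)) = 1/(1/234 + 30962) = 1/(7245109/234) = 234/7245109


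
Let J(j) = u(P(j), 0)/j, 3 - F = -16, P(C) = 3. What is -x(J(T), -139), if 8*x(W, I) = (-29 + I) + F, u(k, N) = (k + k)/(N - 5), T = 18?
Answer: 149/8 ≈ 18.625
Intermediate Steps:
F = 19 (F = 3 - 1*(-16) = 3 + 16 = 19)
u(k, N) = 2*k/(-5 + N) (u(k, N) = (2*k)/(-5 + N) = 2*k/(-5 + N))
J(j) = -6/(5*j) (J(j) = (2*3/(-5 + 0))/j = (2*3/(-5))/j = (2*3*(-1/5))/j = -6/(5*j))
x(W, I) = -5/4 + I/8 (x(W, I) = ((-29 + I) + 19)/8 = (-10 + I)/8 = -5/4 + I/8)
-x(J(T), -139) = -(-5/4 + (1/8)*(-139)) = -(-5/4 - 139/8) = -1*(-149/8) = 149/8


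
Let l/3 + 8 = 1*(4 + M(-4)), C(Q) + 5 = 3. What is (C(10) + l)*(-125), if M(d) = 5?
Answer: -125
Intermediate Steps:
C(Q) = -2 (C(Q) = -5 + 3 = -2)
l = 3 (l = -24 + 3*(1*(4 + 5)) = -24 + 3*(1*9) = -24 + 3*9 = -24 + 27 = 3)
(C(10) + l)*(-125) = (-2 + 3)*(-125) = 1*(-125) = -125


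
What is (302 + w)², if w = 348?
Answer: 422500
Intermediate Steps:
(302 + w)² = (302 + 348)² = 650² = 422500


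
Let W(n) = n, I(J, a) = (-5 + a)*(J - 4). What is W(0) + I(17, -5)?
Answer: -130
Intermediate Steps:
I(J, a) = (-5 + a)*(-4 + J)
W(0) + I(17, -5) = 0 + (20 - 5*17 - 4*(-5) + 17*(-5)) = 0 + (20 - 85 + 20 - 85) = 0 - 130 = -130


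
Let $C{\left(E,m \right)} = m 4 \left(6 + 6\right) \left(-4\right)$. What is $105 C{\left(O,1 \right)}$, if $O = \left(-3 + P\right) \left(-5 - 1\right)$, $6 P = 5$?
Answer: $-20160$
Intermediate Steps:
$P = \frac{5}{6}$ ($P = \frac{1}{6} \cdot 5 = \frac{5}{6} \approx 0.83333$)
$O = 13$ ($O = \left(-3 + \frac{5}{6}\right) \left(-5 - 1\right) = \left(- \frac{13}{6}\right) \left(-6\right) = 13$)
$C{\left(E,m \right)} = - 192 m$ ($C{\left(E,m \right)} = m 4 \cdot 12 \left(-4\right) = m 48 \left(-4\right) = 48 m \left(-4\right) = - 192 m$)
$105 C{\left(O,1 \right)} = 105 \left(\left(-192\right) 1\right) = 105 \left(-192\right) = -20160$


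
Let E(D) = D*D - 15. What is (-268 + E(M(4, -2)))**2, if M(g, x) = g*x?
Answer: 47961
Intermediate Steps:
E(D) = -15 + D**2 (E(D) = D**2 - 15 = -15 + D**2)
(-268 + E(M(4, -2)))**2 = (-268 + (-15 + (4*(-2))**2))**2 = (-268 + (-15 + (-8)**2))**2 = (-268 + (-15 + 64))**2 = (-268 + 49)**2 = (-219)**2 = 47961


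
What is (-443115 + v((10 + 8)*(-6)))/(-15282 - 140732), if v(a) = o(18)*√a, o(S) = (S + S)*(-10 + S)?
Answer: 443115/156014 - 864*I*√3/78007 ≈ 2.8402 - 0.019184*I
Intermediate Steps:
o(S) = 2*S*(-10 + S) (o(S) = (2*S)*(-10 + S) = 2*S*(-10 + S))
v(a) = 288*√a (v(a) = (2*18*(-10 + 18))*√a = (2*18*8)*√a = 288*√a)
(-443115 + v((10 + 8)*(-6)))/(-15282 - 140732) = (-443115 + 288*√((10 + 8)*(-6)))/(-15282 - 140732) = (-443115 + 288*√(18*(-6)))/(-156014) = (-443115 + 288*√(-108))*(-1/156014) = (-443115 + 288*(6*I*√3))*(-1/156014) = (-443115 + 1728*I*√3)*(-1/156014) = 443115/156014 - 864*I*√3/78007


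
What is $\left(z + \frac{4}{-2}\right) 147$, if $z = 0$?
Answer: $-294$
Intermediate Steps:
$\left(z + \frac{4}{-2}\right) 147 = \left(0 + \frac{4}{-2}\right) 147 = \left(0 + 4 \left(- \frac{1}{2}\right)\right) 147 = \left(0 - 2\right) 147 = \left(-2\right) 147 = -294$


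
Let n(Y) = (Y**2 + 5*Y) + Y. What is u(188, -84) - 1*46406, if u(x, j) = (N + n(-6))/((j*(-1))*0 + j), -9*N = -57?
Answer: -11694331/252 ≈ -46406.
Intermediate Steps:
N = 19/3 (N = -1/9*(-57) = 19/3 ≈ 6.3333)
n(Y) = Y**2 + 6*Y
u(x, j) = 19/(3*j) (u(x, j) = (19/3 - 6*(6 - 6))/((j*(-1))*0 + j) = (19/3 - 6*0)/(-j*0 + j) = (19/3 + 0)/(0 + j) = 19/(3*j))
u(188, -84) - 1*46406 = (19/3)/(-84) - 1*46406 = (19/3)*(-1/84) - 46406 = -19/252 - 46406 = -11694331/252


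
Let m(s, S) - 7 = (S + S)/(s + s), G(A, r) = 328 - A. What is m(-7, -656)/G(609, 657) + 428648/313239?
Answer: 622317121/616141113 ≈ 1.0100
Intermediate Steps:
m(s, S) = 7 + S/s (m(s, S) = 7 + (S + S)/(s + s) = 7 + (2*S)/((2*s)) = 7 + (2*S)*(1/(2*s)) = 7 + S/s)
m(-7, -656)/G(609, 657) + 428648/313239 = (7 - 656/(-7))/(328 - 1*609) + 428648/313239 = (7 - 656*(-⅐))/(328 - 609) + 428648*(1/313239) = (7 + 656/7)/(-281) + 428648/313239 = (705/7)*(-1/281) + 428648/313239 = -705/1967 + 428648/313239 = 622317121/616141113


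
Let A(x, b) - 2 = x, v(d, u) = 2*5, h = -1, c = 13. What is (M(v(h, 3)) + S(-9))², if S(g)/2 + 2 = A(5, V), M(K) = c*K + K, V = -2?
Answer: 22500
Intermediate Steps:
v(d, u) = 10
A(x, b) = 2 + x
M(K) = 14*K (M(K) = 13*K + K = 14*K)
S(g) = 10 (S(g) = -4 + 2*(2 + 5) = -4 + 2*7 = -4 + 14 = 10)
(M(v(h, 3)) + S(-9))² = (14*10 + 10)² = (140 + 10)² = 150² = 22500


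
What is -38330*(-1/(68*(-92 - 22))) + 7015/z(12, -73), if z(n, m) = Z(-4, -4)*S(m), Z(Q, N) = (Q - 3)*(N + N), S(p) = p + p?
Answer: -45970795/7922544 ≈ -5.8025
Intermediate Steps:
S(p) = 2*p
Z(Q, N) = 2*N*(-3 + Q) (Z(Q, N) = (-3 + Q)*(2*N) = 2*N*(-3 + Q))
z(n, m) = 112*m (z(n, m) = (2*(-4)*(-3 - 4))*(2*m) = (2*(-4)*(-7))*(2*m) = 56*(2*m) = 112*m)
-38330*(-1/(68*(-92 - 22))) + 7015/z(12, -73) = -38330*(-1/(68*(-92 - 22))) + 7015/((112*(-73))) = -38330/((-114*(-68))) + 7015/(-8176) = -38330/7752 + 7015*(-1/8176) = -38330*1/7752 - 7015/8176 = -19165/3876 - 7015/8176 = -45970795/7922544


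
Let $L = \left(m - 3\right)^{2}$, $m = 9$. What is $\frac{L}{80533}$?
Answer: $\frac{36}{80533} \approx 0.00044702$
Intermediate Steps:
$L = 36$ ($L = \left(9 - 3\right)^{2} = 6^{2} = 36$)
$\frac{L}{80533} = \frac{36}{80533}$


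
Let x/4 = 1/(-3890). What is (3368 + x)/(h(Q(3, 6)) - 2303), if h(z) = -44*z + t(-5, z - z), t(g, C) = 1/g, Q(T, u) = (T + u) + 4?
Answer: -1091793/932044 ≈ -1.1714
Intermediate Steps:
Q(T, u) = 4 + T + u
x = -2/1945 (x = 4/(-3890) = 4*(-1/3890) = -2/1945 ≈ -0.0010283)
h(z) = -⅕ - 44*z (h(z) = -44*z + 1/(-5) = -44*z - ⅕ = -⅕ - 44*z)
(3368 + x)/(h(Q(3, 6)) - 2303) = (3368 - 2/1945)/((-⅕ - 44*(4 + 3 + 6)) - 2303) = 6550758/(1945*((-⅕ - 44*13) - 2303)) = 6550758/(1945*((-⅕ - 572) - 2303)) = 6550758/(1945*(-2861/5 - 2303)) = 6550758/(1945*(-14376/5)) = (6550758/1945)*(-5/14376) = -1091793/932044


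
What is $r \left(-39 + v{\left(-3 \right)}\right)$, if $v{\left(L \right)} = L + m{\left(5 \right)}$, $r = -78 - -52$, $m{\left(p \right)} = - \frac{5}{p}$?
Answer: $1118$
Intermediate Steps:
$r = -26$ ($r = -78 + 52 = -26$)
$v{\left(L \right)} = -1 + L$ ($v{\left(L \right)} = L - \frac{5}{5} = L - 1 = -1 + L$)
$r \left(-39 + v{\left(-3 \right)}\right) = - 26 \left(-39 - 4\right) = \left(-26\right) \left(-43\right) = 1118$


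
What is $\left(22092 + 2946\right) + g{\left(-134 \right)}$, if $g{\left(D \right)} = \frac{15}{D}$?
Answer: $\frac{3355077}{134} \approx 25038.0$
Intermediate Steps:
$\left(22092 + 2946\right) + g{\left(-134 \right)} = \left(22092 + 2946\right) + \frac{15}{-134} = 25038 + 15 \left(- \frac{1}{134}\right) = 25038 - \frac{15}{134} = \frac{3355077}{134}$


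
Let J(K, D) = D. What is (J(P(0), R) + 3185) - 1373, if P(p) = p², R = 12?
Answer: 1824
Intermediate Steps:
(J(P(0), R) + 3185) - 1373 = (12 + 3185) - 1373 = 3197 - 1373 = 1824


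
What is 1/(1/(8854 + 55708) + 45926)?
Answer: 64562/2965074413 ≈ 2.1774e-5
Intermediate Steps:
1/(1/(8854 + 55708) + 45926) = 1/(1/64562 + 45926) = 1/(2965074413/64562) = 64562/2965074413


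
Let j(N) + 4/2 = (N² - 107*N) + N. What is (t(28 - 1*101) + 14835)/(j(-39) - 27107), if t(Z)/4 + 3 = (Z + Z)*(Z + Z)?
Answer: -100087/21454 ≈ -4.6652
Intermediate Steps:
j(N) = -2 + N² - 106*N (j(N) = -2 + ((N² - 107*N) + N) = -2 + (N² - 106*N) = -2 + N² - 106*N)
t(Z) = -12 + 16*Z² (t(Z) = -12 + 4*((Z + Z)*(Z + Z)) = -12 + 4*((2*Z)*(2*Z)) = -12 + 4*(4*Z²) = -12 + 16*Z²)
(t(28 - 1*101) + 14835)/(j(-39) - 27107) = ((-12 + 16*(28 - 1*101)²) + 14835)/((-2 + (-39)² - 106*(-39)) - 27107) = ((-12 + 16*(28 - 101)²) + 14835)/((-2 + 1521 + 4134) - 27107) = ((-12 + 16*(-73)²) + 14835)/(5653 - 27107) = ((-12 + 16*5329) + 14835)/(-21454) = ((-12 + 85264) + 14835)*(-1/21454) = (85252 + 14835)*(-1/21454) = 100087*(-1/21454) = -100087/21454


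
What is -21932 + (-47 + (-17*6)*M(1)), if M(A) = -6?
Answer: -21367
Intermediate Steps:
-21932 + (-47 + (-17*6)*M(1)) = -21932 + (-47 - 17*6*(-6)) = -21932 + (-47 - 102*(-6)) = -21932 + (-47 + 612) = -21932 + 565 = -21367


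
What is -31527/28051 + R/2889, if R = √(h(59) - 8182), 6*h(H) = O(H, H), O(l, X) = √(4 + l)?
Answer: -31527/28051 + I*√(32728 - 2*√7)/5778 ≈ -1.1239 + 0.031307*I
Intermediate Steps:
h(H) = √(4 + H)/6
R = √(-8182 + √7/2) (R = √(√(4 + 59)/6 - 8182) = √(√63/6 - 8182) = √((3*√7)/6 - 8182) = √(√7/2 - 8182) = √(-8182 + √7/2) ≈ 90.447*I)
-31527/28051 + R/2889 = -31527/28051 + (√(-32728 + 2*√7)/2)/2889 = -31527*1/28051 + (√(-32728 + 2*√7)/2)*(1/2889) = -31527/28051 + √(-32728 + 2*√7)/5778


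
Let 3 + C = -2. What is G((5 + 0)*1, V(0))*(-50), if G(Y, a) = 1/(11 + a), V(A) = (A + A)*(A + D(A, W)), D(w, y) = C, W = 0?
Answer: -50/11 ≈ -4.5455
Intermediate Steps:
C = -5 (C = -3 - 2 = -5)
D(w, y) = -5
V(A) = 2*A*(-5 + A) (V(A) = (A + A)*(A - 5) = (2*A)*(-5 + A) = 2*A*(-5 + A))
G((5 + 0)*1, V(0))*(-50) = -50/(11 + 2*0*(-5 + 0)) = -50/(11 + 2*0*(-5)) = -50/(11 + 0) = -50/11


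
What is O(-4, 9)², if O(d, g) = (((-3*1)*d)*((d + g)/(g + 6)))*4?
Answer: 256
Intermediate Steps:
O(d, g) = -12*d*(d + g)/(6 + g) (O(d, g) = ((-3*d)*((d + g)/(6 + g)))*4 = -3*d*(d + g)/(6 + g)*4 = -12*d*(d + g)/(6 + g))
O(-4, 9)² = (-12*(-4)*(-4 + 9)/(6 + 9))² = (-12*(-4)*5/15)² = (-12*(-4)*1/15*5)² = 16² = 256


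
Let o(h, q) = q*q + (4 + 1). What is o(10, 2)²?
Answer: 81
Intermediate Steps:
o(h, q) = 5 + q² (o(h, q) = q² + 5 = 5 + q²)
o(10, 2)² = (5 + 2²)² = (5 + 4)² = 9² = 81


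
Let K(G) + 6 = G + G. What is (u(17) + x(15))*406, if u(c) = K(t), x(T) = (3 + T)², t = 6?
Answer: 133980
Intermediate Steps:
K(G) = -6 + 2*G (K(G) = -6 + (G + G) = -6 + 2*G)
u(c) = 6 (u(c) = -6 + 2*6 = -6 + 12 = 6)
(u(17) + x(15))*406 = (6 + (3 + 15)²)*406 = (6 + 18²)*406 = (6 + 324)*406 = 330*406 = 133980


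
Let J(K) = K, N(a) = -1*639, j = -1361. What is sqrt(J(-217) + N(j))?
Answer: 2*I*sqrt(214) ≈ 29.257*I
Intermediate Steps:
N(a) = -639
sqrt(J(-217) + N(j)) = sqrt(-217 - 639) = sqrt(-856) = 2*I*sqrt(214)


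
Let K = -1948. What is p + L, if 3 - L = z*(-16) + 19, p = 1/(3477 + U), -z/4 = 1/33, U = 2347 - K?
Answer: -4600991/256476 ≈ -17.939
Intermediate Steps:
U = 4295 (U = 2347 - 1*(-1948) = 2347 + 1948 = 4295)
z = -4/33 ≈ -0.12121
p = 1/7772 (p = 1/(3477 + 4295) = 1/7772 ≈ 0.00012867)
L = -592/33 (L = 3 - (-4/33*(-16) + 19) = 3 - (64/33 + 19) = 3 - 1*691/33 = 3 - 691/33 = -592/33 ≈ -17.939)
p + L = 1/7772 - 592/33 = -4600991/256476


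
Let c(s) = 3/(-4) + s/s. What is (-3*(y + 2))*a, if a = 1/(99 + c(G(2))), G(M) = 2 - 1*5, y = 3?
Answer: -60/397 ≈ -0.15113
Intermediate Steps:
G(M) = -3 (G(M) = 2 - 5 = -3)
c(s) = 1/4 (c(s) = 3*(-1/4) + 1 = -3/4 + 1 = 1/4)
a = 4/397 (a = 1/(99 + 1/4) = 1/(397/4) = 4/397 ≈ 0.010076)
(-3*(y + 2))*a = -3*(3 + 2)*(4/397) = -3*5*(4/397) = -15*4/397 = -60/397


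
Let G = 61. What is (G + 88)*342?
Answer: 50958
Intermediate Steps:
(G + 88)*342 = (61 + 88)*342 = 149*342 = 50958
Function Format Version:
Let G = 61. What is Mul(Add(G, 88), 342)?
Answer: 50958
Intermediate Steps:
Mul(Add(G, 88), 342) = Mul(Add(61, 88), 342) = Mul(149, 342) = 50958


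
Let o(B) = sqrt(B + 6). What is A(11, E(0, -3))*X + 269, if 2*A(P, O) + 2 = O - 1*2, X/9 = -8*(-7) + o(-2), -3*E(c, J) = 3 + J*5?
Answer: 269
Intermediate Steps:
E(c, J) = -1 - 5*J/3 (E(c, J) = -(3 + J*5)/3 = -(3 + 5*J)/3 = -1 - 5*J/3)
o(B) = sqrt(6 + B)
X = 522 (X = 9*(-8*(-7) + sqrt(6 - 2)) = 9*(56 + sqrt(4)) = 9*(56 + 2) = 9*58 = 522)
A(P, O) = -2 + O/2 (A(P, O) = -1 + (O - 1*2)/2 = -1 + (O - 2)/2 = -1 + (-2 + O)/2 = -1 + (-1 + O/2) = -2 + O/2)
A(11, E(0, -3))*X + 269 = (-2 + (-1 - 5/3*(-3))/2)*522 + 269 = (-2 + (-1 + 5)/2)*522 + 269 = (-2 + (1/2)*4)*522 + 269 = (-2 + 2)*522 + 269 = 0*522 + 269 = 0 + 269 = 269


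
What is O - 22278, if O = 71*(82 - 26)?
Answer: -18302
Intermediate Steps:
O = 3976 (O = 71*56 = 3976)
O - 22278 = 3976 - 22278 = -18302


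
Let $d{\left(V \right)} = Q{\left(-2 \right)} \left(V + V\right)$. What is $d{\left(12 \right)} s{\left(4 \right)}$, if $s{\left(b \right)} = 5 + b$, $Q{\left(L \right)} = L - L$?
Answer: $0$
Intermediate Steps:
$Q{\left(L \right)} = 0$
$d{\left(V \right)} = 0$ ($d{\left(V \right)} = 0 \left(V + V\right) = 0 \cdot 2 V = 0$)
$d{\left(12 \right)} s{\left(4 \right)} = 0 \left(5 + 4\right) = 0 \cdot 9 = 0$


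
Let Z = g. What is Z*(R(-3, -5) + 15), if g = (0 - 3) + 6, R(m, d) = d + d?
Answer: 15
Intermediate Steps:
R(m, d) = 2*d
g = 3 (g = -3 + 6 = 3)
Z = 3
Z*(R(-3, -5) + 15) = 3*(2*(-5) + 15) = 3*(-10 + 15) = 3*5 = 15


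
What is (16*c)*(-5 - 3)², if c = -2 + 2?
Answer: 0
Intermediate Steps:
c = 0
(16*c)*(-5 - 3)² = (16*0)*(-5 - 3)² = 0*(-8)² = 0*64 = 0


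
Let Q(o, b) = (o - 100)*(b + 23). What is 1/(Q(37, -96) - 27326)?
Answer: -1/22727 ≈ -4.4001e-5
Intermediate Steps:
Q(o, b) = (-100 + o)*(23 + b)
1/(Q(37, -96) - 27326) = 1/((-2300 - 100*(-96) + 23*37 - 96*37) - 27326) = 1/((-2300 + 9600 + 851 - 3552) - 27326) = 1/(4599 - 27326) = 1/(-22727) = -1/22727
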